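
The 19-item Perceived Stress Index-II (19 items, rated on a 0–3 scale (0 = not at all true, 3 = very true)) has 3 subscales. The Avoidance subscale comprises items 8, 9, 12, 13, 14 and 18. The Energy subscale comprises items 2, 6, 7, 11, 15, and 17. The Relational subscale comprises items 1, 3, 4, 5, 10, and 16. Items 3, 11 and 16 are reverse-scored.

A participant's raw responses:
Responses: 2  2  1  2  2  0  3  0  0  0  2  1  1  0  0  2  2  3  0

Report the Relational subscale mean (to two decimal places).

Relational items: 1, 3, 4, 5, 10, 16.
Of these, items 3 and 16 are reverse-scored; reverse-coded value = 3 − response.
  item 1: 2
  item 3: 3 − 1 = 2
  item 4: 2
  item 5: 2
  item 10: 0
  item 16: 3 − 2 = 1
Sum = 2 + 2 + 2 + 2 + 0 + 1 = 9
Mean = 9 / 6 = 1.50

1.50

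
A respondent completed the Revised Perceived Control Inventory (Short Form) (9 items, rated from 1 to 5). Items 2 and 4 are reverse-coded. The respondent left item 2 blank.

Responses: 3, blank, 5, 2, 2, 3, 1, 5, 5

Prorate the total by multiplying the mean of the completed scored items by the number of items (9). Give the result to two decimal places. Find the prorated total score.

Reverse-coded (reversed = (1+5) − raw = 6 − raw):
  item 4: 6 − 2 = 4
Completed scored items (8 of 9): 3, 5, 4, 2, 3, 1, 5, 5; sum = 28.
Person mean = 28 / 8 ≈ 3.5000
Prorated total = (28 / 8) × 9 = 31.50 (to 2 dp)

31.50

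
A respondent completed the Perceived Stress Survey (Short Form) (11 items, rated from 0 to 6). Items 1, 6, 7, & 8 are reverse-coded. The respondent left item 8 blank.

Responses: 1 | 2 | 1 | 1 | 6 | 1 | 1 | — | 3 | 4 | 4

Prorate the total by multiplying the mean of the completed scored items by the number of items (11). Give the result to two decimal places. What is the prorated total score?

39.60

Reverse-coded (reverse-coded value = 6 − response):
  item 1: 6 − 1 = 5
  item 6: 6 − 1 = 5
  item 7: 6 − 1 = 5
Completed scored items (10 of 11): 5, 2, 1, 1, 6, 5, 5, 3, 4, 4; sum = 36.
Person mean = 36 / 10 ≈ 3.6000
Prorated total = (36 / 10) × 11 = 39.60 (to 2 dp)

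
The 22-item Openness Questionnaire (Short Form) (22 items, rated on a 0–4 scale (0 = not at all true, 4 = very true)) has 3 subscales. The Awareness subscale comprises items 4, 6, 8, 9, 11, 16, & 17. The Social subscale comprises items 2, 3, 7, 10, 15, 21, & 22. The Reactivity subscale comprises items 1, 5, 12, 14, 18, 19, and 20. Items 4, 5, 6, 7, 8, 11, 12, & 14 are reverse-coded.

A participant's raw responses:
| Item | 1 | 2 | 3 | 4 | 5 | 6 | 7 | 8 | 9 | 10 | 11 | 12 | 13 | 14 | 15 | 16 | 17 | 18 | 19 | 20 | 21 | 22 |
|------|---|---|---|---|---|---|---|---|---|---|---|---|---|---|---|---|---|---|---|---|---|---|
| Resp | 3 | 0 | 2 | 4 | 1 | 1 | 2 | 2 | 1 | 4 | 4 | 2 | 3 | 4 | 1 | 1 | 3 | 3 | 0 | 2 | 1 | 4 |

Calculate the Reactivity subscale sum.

Reactivity items: 1, 5, 12, 14, 18, 19, 20.
Of these, items 5, 12, and 14 are reverse-coded; reverse-coded value = 4 − response.
  item 1: 3
  item 5: 4 − 1 = 3
  item 12: 4 − 2 = 2
  item 14: 4 − 4 = 0
  item 18: 3
  item 19: 0
  item 20: 2
Sum = 3 + 3 + 2 + 0 + 3 + 0 + 2 = 13

13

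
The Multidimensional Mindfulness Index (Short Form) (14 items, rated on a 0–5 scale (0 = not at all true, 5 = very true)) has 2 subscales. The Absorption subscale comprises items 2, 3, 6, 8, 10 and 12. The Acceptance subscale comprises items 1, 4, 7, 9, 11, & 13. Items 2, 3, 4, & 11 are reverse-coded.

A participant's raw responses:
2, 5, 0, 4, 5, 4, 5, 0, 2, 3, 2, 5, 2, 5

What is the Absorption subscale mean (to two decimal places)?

Absorption items: 2, 3, 6, 8, 10, 12.
Of these, items 2 & 3 are reverse-coded; reverse-coded value = 5 − response.
  item 2: 5 − 5 = 0
  item 3: 5 − 0 = 5
  item 6: 4
  item 8: 0
  item 10: 3
  item 12: 5
Sum = 0 + 5 + 4 + 0 + 3 + 5 = 17
Mean = 17 / 6 = 2.83

2.83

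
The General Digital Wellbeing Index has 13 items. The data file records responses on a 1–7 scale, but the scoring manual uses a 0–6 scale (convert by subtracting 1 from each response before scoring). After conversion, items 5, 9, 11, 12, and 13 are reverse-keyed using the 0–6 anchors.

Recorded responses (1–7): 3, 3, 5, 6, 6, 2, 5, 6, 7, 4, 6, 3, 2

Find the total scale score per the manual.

Convert to 0–6: 2, 2, 4, 5, 5, 1, 4, 5, 6, 3, 5, 2, 1
Reverse-coded (reversed = (0+6) − raw = 6 − raw):
  item 5: 6 − 5 = 1
  item 9: 6 − 6 = 0
  item 11: 6 − 5 = 1
  item 12: 6 − 2 = 4
  item 13: 6 − 1 = 5
Scored: 2, 2, 4, 5, 1, 1, 4, 5, 0, 3, 1, 4, 5
Total = 37

37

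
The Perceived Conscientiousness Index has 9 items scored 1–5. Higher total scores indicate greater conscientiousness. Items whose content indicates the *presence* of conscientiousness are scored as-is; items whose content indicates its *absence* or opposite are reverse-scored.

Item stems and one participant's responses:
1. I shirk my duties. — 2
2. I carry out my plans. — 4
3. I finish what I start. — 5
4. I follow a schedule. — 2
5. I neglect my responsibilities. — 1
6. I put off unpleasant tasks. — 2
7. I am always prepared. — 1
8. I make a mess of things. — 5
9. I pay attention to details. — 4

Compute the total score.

Items 1, 5, 6, 8 describe the absence/opposite of conscientiousness → reverse-score.
reverse-coded value = 6 − response.
  item 1: 6 − 2 = 4
  item 2: 4
  item 3: 5
  item 4: 2
  item 5: 6 − 1 = 5
  item 6: 6 − 2 = 4
  item 7: 1
  item 8: 6 − 5 = 1
  item 9: 4
Total = 4 + 4 + 5 + 2 + 5 + 4 + 1 + 1 + 4 = 30

30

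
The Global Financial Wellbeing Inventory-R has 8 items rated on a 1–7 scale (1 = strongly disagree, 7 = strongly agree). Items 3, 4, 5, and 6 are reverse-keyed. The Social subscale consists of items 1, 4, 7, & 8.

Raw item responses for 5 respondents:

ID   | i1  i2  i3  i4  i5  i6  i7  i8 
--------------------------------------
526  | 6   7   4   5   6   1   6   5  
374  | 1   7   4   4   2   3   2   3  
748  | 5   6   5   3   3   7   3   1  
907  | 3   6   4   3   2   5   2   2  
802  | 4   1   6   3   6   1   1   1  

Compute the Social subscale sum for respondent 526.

20

Respondent 526 raw: 6, 7, 4, 5, 6, 1, 6, 5.
Social items: 1, 4, 7, 8.
Reverse-coded (on a 1–7 scale, reversed = 8 − raw):
  item 1: 6
  item 4: 8 − 5 = 3
  item 7: 6
  item 8: 5
Sum = 6 + 3 + 6 + 5 = 20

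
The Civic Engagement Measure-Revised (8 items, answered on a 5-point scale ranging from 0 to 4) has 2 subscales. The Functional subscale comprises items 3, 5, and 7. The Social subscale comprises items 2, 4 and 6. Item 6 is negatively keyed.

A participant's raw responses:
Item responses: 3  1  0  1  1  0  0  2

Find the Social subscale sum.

6

Social items: 2, 4, 6.
Of these, item 6 is negatively keyed; reversed = (0+4) − raw = 4 − raw.
  item 2: 1
  item 4: 1
  item 6: 4 − 0 = 4
Sum = 1 + 1 + 4 = 6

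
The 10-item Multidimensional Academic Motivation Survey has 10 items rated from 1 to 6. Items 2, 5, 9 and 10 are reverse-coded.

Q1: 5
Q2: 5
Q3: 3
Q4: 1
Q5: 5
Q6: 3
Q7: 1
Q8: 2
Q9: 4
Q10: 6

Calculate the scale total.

Reversing items 2, 5, 9, & 10 with 7 − raw:
Total = 5 + (7−5) + 3 + 1 + (7−5) + 3 + 1 + 2 + (7−4) + (7−6)
      = 5 + 2 + 3 + 1 + 2 + 3 + 1 + 2 + 3 + 1 = 23

23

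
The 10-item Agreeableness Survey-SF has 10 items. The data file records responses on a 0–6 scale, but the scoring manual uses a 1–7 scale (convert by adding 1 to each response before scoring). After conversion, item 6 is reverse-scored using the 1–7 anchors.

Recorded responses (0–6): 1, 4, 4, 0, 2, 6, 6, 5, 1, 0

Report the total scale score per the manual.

33

Convert to 1–7: 2, 5, 5, 1, 3, 7, 7, 6, 2, 1
Reverse-coded (reversed = (1+7) − raw = 8 − raw):
  item 6: 8 − 7 = 1
Scored: 2, 5, 5, 1, 3, 1, 7, 6, 2, 1
Total = 33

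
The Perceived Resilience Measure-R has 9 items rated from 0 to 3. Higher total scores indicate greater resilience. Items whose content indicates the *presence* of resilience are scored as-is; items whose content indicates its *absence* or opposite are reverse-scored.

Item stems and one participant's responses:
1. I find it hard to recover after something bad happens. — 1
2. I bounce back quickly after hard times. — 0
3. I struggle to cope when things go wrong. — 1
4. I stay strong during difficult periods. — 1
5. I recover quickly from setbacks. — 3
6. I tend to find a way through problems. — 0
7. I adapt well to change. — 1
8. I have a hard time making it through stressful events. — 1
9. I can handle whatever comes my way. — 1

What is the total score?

12

Items 1, 3, 8 describe the absence/opposite of resilience → reverse-score.
reverse-coded value = 3 − response.
  item 1: 3 − 1 = 2
  item 2: 0
  item 3: 3 − 1 = 2
  item 4: 1
  item 5: 3
  item 6: 0
  item 7: 1
  item 8: 3 − 1 = 2
  item 9: 1
Total = 2 + 0 + 2 + 1 + 3 + 0 + 1 + 2 + 1 = 12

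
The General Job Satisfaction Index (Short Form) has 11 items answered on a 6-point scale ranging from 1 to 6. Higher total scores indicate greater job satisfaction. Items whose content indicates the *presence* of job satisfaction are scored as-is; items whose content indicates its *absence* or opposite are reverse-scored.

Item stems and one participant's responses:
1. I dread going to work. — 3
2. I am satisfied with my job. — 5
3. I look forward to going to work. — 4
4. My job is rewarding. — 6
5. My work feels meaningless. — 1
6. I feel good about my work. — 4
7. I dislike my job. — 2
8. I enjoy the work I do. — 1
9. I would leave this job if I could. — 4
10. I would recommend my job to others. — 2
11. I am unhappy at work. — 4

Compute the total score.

43

Items 1, 5, 7, 9, 11 describe the absence/opposite of job satisfaction → reverse-score.
on a 1–6 scale, reversed = 7 − raw.
  item 1: 7 − 3 = 4
  item 2: 5
  item 3: 4
  item 4: 6
  item 5: 7 − 1 = 6
  item 6: 4
  item 7: 7 − 2 = 5
  item 8: 1
  item 9: 7 − 4 = 3
  item 10: 2
  item 11: 7 − 4 = 3
Total = 4 + 5 + 4 + 6 + 6 + 4 + 5 + 1 + 3 + 2 + 3 = 43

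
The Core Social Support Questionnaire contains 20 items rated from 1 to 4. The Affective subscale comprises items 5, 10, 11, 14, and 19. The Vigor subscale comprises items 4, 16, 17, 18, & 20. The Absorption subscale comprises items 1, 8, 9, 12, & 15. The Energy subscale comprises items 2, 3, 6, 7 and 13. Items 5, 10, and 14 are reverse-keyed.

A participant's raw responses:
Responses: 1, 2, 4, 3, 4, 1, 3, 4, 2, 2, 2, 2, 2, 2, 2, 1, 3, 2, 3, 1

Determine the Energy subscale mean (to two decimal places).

2.40

Energy items: 2, 3, 6, 7, 13.
  item 2: 2
  item 3: 4
  item 6: 1
  item 7: 3
  item 13: 2
Sum = 2 + 4 + 1 + 3 + 2 = 12
Mean = 12 / 5 = 2.40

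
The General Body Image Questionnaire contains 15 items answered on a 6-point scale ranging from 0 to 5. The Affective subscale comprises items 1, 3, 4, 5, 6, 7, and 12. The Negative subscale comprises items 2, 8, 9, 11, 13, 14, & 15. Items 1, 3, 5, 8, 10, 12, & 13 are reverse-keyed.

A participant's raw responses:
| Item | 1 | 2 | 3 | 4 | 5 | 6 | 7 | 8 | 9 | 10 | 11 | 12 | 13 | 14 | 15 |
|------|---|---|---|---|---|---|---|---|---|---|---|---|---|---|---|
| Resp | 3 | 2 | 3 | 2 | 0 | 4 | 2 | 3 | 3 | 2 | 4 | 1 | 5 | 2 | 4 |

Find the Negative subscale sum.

17

Negative items: 2, 8, 9, 11, 13, 14, 15.
Of these, items 8 & 13 are reverse-keyed; reverse-coded value = 5 − response.
  item 2: 2
  item 8: 5 − 3 = 2
  item 9: 3
  item 11: 4
  item 13: 5 − 5 = 0
  item 14: 2
  item 15: 4
Sum = 2 + 2 + 3 + 4 + 0 + 2 + 4 = 17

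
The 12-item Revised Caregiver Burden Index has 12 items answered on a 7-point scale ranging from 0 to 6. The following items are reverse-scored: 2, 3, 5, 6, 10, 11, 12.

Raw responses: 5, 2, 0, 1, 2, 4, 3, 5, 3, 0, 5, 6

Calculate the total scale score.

Apply reverse scoring (reversed = (0+6) − raw = 6 − raw):
  item 2: 6 − 2 = 4
  item 3: 6 − 0 = 6
  item 5: 6 − 2 = 4
  item 6: 6 − 4 = 2
  item 10: 6 − 0 = 6
  item 11: 6 − 5 = 1
  item 12: 6 − 6 = 0
Scored items: 5, 4, 6, 1, 4, 2, 3, 5, 3, 6, 1, 0
Total = 5 + 4 + 6 + 1 + 4 + 2 + 3 + 5 + 3 + 6 + 1 + 0 = 40

40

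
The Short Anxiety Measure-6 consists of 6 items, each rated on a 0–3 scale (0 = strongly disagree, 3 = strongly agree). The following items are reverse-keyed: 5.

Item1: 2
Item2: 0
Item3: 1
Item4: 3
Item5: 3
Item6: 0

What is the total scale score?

6

Raw sum = 9. Reverse-keyed items: 5; their raw sum = 3.
Each reversal replaces raw with 3 − raw, changing the total by 3 − 2·raw per item.
Total = 9 + 1·3 − 2·3 = 9 + 3 − 6 = 6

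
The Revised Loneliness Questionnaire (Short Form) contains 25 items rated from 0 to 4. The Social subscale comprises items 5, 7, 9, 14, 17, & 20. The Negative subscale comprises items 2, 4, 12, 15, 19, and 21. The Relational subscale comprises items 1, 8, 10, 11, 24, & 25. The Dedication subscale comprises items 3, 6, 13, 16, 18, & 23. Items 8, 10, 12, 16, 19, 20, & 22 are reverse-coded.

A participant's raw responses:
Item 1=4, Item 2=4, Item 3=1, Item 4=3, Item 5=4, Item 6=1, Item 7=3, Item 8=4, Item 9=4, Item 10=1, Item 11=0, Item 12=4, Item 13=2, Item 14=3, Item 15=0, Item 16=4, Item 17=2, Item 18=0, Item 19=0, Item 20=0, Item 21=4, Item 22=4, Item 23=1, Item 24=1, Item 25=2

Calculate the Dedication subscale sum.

Dedication items: 3, 6, 13, 16, 18, 23.
Of these, item 16 is reverse-coded; on a 0–4 scale, reversed = 4 − raw.
  item 3: 1
  item 6: 1
  item 13: 2
  item 16: 4 − 4 = 0
  item 18: 0
  item 23: 1
Sum = 1 + 1 + 2 + 0 + 0 + 1 = 5

5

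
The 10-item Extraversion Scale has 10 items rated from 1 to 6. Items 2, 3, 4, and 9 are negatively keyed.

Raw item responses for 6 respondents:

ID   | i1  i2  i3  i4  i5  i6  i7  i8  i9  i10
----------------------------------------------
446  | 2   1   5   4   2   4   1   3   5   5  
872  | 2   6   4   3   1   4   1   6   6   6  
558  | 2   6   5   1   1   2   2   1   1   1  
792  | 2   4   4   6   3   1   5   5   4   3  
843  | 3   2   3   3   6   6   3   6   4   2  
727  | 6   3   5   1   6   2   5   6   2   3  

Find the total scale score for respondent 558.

24

Respondent 558 raw: 2, 6, 5, 1, 1, 2, 2, 1, 1, 1.
Reverse-coded (reverse-coded value = 7 − response):
  item 1: 2
  item 2: 7 − 6 = 1
  item 3: 7 − 5 = 2
  item 4: 7 − 1 = 6
  item 5: 1
  item 6: 2
  item 7: 2
  item 8: 1
  item 9: 7 − 1 = 6
  item 10: 1
Sum = 2 + 1 + 2 + 6 + 1 + 2 + 2 + 1 + 6 + 1 = 24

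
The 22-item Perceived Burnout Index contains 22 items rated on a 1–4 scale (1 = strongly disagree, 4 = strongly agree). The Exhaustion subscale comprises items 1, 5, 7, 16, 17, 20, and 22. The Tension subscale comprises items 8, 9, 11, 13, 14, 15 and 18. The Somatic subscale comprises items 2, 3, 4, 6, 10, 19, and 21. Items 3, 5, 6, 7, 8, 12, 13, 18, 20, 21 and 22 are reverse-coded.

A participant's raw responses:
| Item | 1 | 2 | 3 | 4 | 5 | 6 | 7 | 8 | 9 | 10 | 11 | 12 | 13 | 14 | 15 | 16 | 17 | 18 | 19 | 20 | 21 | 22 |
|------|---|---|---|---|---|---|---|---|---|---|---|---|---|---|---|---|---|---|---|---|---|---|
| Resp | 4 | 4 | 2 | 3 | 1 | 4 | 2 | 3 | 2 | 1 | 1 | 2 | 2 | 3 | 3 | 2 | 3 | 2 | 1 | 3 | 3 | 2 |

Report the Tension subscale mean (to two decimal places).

Tension items: 8, 9, 11, 13, 14, 15, 18.
Of these, items 8, 13 and 18 are reverse-coded; on a 1–4 scale, reversed = 5 − raw.
  item 8: 5 − 3 = 2
  item 9: 2
  item 11: 1
  item 13: 5 − 2 = 3
  item 14: 3
  item 15: 3
  item 18: 5 − 2 = 3
Sum = 2 + 2 + 1 + 3 + 3 + 3 + 3 = 17
Mean = 17 / 7 = 2.43

2.43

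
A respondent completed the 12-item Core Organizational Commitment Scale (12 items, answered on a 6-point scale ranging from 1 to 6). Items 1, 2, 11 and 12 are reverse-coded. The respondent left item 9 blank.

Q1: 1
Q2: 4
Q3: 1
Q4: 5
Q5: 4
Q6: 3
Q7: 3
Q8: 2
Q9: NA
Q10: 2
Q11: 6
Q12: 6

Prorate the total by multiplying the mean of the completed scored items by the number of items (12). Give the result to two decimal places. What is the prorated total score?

Reverse-coded (reversed = (1+6) − raw = 7 − raw):
  item 1: 7 − 1 = 6
  item 2: 7 − 4 = 3
  item 11: 7 − 6 = 1
  item 12: 7 − 6 = 1
Completed scored items (11 of 12): 6, 3, 1, 5, 4, 3, 3, 2, 2, 1, 1; sum = 31.
Person mean = 31 / 11 ≈ 2.8182
Prorated total = (31 / 11) × 12 = 33.82 (to 2 dp)

33.82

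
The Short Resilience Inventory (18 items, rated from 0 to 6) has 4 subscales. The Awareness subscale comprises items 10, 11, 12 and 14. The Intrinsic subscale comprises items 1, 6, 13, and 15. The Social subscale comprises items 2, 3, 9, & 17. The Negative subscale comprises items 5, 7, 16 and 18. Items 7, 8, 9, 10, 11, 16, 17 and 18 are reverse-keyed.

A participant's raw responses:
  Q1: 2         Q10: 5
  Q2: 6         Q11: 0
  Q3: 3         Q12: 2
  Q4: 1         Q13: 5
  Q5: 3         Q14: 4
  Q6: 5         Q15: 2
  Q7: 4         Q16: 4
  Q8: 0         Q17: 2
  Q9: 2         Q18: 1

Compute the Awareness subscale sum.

Awareness items: 10, 11, 12, 14.
Of these, items 10 and 11 are reverse-keyed; reverse-coded value = 6 − response.
  item 10: 6 − 5 = 1
  item 11: 6 − 0 = 6
  item 12: 2
  item 14: 4
Sum = 1 + 6 + 2 + 4 = 13

13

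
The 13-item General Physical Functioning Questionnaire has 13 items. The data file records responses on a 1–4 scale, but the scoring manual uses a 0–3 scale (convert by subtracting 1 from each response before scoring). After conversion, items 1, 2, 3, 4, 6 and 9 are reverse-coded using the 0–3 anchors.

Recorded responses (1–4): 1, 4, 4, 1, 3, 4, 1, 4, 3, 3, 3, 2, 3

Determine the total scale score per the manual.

19

Convert to 0–3: 0, 3, 3, 0, 2, 3, 0, 3, 2, 2, 2, 1, 2
Reverse-coded (on a 0–3 scale, reversed = 3 − raw):
  item 1: 3 − 0 = 3
  item 2: 3 − 3 = 0
  item 3: 3 − 3 = 0
  item 4: 3 − 0 = 3
  item 6: 3 − 3 = 0
  item 9: 3 − 2 = 1
Scored: 3, 0, 0, 3, 2, 0, 0, 3, 1, 2, 2, 1, 2
Total = 19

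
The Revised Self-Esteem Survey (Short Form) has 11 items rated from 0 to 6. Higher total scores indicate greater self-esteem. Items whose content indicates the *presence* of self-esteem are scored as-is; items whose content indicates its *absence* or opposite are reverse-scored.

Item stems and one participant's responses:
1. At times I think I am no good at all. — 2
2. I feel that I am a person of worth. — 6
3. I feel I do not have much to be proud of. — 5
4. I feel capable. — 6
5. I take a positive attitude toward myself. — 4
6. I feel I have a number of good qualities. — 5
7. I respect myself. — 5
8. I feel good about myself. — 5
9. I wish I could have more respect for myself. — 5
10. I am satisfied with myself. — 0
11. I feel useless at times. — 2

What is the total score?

Items 1, 3, 9, 11 describe the absence/opposite of self-esteem → reverse-score.
reverse-coded value = 6 − response.
  item 1: 6 − 2 = 4
  item 2: 6
  item 3: 6 − 5 = 1
  item 4: 6
  item 5: 4
  item 6: 5
  item 7: 5
  item 8: 5
  item 9: 6 − 5 = 1
  item 10: 0
  item 11: 6 − 2 = 4
Total = 4 + 6 + 1 + 6 + 4 + 5 + 5 + 5 + 1 + 0 + 4 = 41

41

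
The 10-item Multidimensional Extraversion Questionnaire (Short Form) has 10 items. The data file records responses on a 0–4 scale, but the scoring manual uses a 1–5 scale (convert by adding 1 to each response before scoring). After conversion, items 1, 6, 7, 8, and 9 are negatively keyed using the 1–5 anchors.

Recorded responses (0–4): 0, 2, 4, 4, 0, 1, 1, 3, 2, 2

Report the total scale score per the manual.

35

Convert to 1–5: 1, 3, 5, 5, 1, 2, 2, 4, 3, 3
Reverse-coded (reverse-coded value = 6 − response):
  item 1: 6 − 1 = 5
  item 6: 6 − 2 = 4
  item 7: 6 − 2 = 4
  item 8: 6 − 4 = 2
  item 9: 6 − 3 = 3
Scored: 5, 3, 5, 5, 1, 4, 4, 2, 3, 3
Total = 35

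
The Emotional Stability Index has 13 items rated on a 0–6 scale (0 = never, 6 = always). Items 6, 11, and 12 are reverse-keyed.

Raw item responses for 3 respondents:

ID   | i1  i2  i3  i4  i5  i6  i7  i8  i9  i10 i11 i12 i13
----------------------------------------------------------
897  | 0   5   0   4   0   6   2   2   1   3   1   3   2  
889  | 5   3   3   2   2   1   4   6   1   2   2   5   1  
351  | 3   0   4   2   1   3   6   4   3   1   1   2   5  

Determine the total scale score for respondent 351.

Respondent 351 raw: 3, 0, 4, 2, 1, 3, 6, 4, 3, 1, 1, 2, 5.
Reverse-coded (on a 0–6 scale, reversed = 6 − raw):
  item 1: 3
  item 2: 0
  item 3: 4
  item 4: 2
  item 5: 1
  item 6: 6 − 3 = 3
  item 7: 6
  item 8: 4
  item 9: 3
  item 10: 1
  item 11: 6 − 1 = 5
  item 12: 6 − 2 = 4
  item 13: 5
Sum = 3 + 0 + 4 + 2 + 1 + 3 + 6 + 4 + 3 + 1 + 5 + 4 + 5 = 41

41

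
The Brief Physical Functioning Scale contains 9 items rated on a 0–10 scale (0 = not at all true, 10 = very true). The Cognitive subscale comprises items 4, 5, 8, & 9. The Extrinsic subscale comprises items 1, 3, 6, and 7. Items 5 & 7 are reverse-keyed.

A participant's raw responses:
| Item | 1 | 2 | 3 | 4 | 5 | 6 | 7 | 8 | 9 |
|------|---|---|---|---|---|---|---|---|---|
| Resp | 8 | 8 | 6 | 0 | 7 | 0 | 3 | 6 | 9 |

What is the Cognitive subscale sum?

18

Cognitive items: 4, 5, 8, 9.
Of these, item 5 is reverse-keyed; reversed = (0+10) − raw = 10 − raw.
  item 4: 0
  item 5: 10 − 7 = 3
  item 8: 6
  item 9: 9
Sum = 0 + 3 + 6 + 9 = 18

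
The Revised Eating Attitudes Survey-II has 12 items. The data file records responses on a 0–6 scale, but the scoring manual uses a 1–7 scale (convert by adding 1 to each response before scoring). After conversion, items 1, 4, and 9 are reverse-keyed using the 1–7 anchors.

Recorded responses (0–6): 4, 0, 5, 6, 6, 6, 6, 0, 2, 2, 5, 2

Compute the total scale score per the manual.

50

Convert to 1–7: 5, 1, 6, 7, 7, 7, 7, 1, 3, 3, 6, 3
Reverse-coded (reverse-coded value = 8 − response):
  item 1: 8 − 5 = 3
  item 4: 8 − 7 = 1
  item 9: 8 − 3 = 5
Scored: 3, 1, 6, 1, 7, 7, 7, 1, 5, 3, 6, 3
Total = 50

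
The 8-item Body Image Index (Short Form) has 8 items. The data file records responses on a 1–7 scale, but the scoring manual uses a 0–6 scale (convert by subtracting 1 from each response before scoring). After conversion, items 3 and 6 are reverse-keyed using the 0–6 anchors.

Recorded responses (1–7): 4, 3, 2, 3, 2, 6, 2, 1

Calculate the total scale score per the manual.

15

Convert to 0–6: 3, 2, 1, 2, 1, 5, 1, 0
Reverse-coded (on a 0–6 scale, reversed = 6 − raw):
  item 3: 6 − 1 = 5
  item 6: 6 − 5 = 1
Scored: 3, 2, 5, 2, 1, 1, 1, 0
Total = 15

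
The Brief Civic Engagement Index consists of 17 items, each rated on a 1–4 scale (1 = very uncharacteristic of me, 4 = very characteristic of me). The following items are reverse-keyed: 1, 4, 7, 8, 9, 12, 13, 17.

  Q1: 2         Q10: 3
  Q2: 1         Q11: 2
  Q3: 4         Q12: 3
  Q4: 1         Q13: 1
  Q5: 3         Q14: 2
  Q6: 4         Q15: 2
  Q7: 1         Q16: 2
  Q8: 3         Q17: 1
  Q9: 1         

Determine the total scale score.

Apply reverse scoring (reverse-coded value = 5 − response):
  item 1: 5 − 2 = 3
  item 4: 5 − 1 = 4
  item 7: 5 − 1 = 4
  item 8: 5 − 3 = 2
  item 9: 5 − 1 = 4
  item 12: 5 − 3 = 2
  item 13: 5 − 1 = 4
  item 17: 5 − 1 = 4
Scored items: 3, 1, 4, 4, 3, 4, 4, 2, 4, 3, 2, 2, 4, 2, 2, 2, 4
Total = 3 + 1 + 4 + 4 + 3 + 4 + 4 + 2 + 4 + 3 + 2 + 2 + 4 + 2 + 2 + 2 + 4 = 50

50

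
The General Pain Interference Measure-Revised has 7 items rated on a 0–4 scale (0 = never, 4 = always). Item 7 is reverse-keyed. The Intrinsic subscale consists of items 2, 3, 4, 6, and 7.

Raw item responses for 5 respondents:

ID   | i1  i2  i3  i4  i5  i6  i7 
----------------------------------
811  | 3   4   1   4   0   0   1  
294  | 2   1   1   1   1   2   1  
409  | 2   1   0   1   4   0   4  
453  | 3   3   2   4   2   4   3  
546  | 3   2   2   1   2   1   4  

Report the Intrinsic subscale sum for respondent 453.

Respondent 453 raw: 3, 3, 2, 4, 2, 4, 3.
Intrinsic items: 2, 3, 4, 6, 7.
Reverse-coded (on a 0–4 scale, reversed = 4 − raw):
  item 2: 3
  item 3: 2
  item 4: 4
  item 6: 4
  item 7: 4 − 3 = 1
Sum = 3 + 2 + 4 + 4 + 1 = 14

14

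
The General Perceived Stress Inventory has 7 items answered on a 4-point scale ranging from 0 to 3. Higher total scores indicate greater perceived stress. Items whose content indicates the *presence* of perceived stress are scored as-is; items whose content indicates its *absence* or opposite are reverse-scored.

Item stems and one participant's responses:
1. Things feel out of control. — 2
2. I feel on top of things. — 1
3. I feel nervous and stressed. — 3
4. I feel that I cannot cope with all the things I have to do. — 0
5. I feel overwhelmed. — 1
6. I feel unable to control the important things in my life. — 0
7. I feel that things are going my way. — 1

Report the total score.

10

Items 2, 7 describe the absence/opposite of perceived stress → reverse-score.
reverse-coded value = 3 − response.
  item 1: 2
  item 2: 3 − 1 = 2
  item 3: 3
  item 4: 0
  item 5: 1
  item 6: 0
  item 7: 3 − 1 = 2
Total = 2 + 2 + 3 + 0 + 1 + 0 + 2 = 10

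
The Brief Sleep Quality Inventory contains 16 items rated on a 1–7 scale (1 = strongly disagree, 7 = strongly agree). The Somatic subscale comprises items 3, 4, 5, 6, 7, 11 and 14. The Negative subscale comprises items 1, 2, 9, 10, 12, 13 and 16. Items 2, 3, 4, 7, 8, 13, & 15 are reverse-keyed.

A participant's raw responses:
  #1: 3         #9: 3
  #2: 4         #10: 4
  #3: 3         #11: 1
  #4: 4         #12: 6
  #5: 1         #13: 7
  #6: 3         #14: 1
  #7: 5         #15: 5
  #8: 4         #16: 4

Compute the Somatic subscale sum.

18

Somatic items: 3, 4, 5, 6, 7, 11, 14.
Of these, items 3, 4, & 7 are reverse-keyed; reversed = (1+7) − raw = 8 − raw.
  item 3: 8 − 3 = 5
  item 4: 8 − 4 = 4
  item 5: 1
  item 6: 3
  item 7: 8 − 5 = 3
  item 11: 1
  item 14: 1
Sum = 5 + 4 + 1 + 3 + 3 + 1 + 1 = 18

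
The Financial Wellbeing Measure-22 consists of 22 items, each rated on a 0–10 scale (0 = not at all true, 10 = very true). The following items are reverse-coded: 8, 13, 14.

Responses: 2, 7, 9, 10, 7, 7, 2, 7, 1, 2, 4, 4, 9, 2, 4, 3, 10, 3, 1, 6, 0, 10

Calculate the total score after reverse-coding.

Apply reverse scoring (reverse-coded value = 10 − response):
  item 8: 10 − 7 = 3
  item 13: 10 − 9 = 1
  item 14: 10 − 2 = 8
Scored items: 2, 7, 9, 10, 7, 7, 2, 3, 1, 2, 4, 4, 1, 8, 4, 3, 10, 3, 1, 6, 0, 10
Total = 2 + 7 + 9 + 10 + 7 + 7 + 2 + 3 + 1 + 2 + 4 + 4 + 1 + 8 + 4 + 3 + 10 + 3 + 1 + 6 + 0 + 10 = 104

104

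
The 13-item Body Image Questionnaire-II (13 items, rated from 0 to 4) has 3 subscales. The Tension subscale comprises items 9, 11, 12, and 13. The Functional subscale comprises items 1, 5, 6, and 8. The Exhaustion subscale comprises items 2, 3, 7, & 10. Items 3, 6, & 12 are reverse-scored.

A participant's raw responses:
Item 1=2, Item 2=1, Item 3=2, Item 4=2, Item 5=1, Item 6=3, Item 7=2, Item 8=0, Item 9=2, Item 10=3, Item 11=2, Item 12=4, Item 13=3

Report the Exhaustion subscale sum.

8

Exhaustion items: 2, 3, 7, 10.
Of these, item 3 is reverse-scored; reverse-coded value = 4 − response.
  item 2: 1
  item 3: 4 − 2 = 2
  item 7: 2
  item 10: 3
Sum = 1 + 2 + 2 + 3 = 8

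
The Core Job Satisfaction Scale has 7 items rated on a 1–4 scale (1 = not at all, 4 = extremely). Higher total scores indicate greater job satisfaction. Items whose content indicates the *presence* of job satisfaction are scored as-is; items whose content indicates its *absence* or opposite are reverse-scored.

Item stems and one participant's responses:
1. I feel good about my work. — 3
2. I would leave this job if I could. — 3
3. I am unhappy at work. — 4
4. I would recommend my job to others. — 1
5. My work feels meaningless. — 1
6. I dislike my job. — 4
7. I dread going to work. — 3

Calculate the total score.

Items 2, 3, 5, 6, 7 describe the absence/opposite of job satisfaction → reverse-score.
reversed = (1+4) − raw = 5 − raw.
  item 1: 3
  item 2: 5 − 3 = 2
  item 3: 5 − 4 = 1
  item 4: 1
  item 5: 5 − 1 = 4
  item 6: 5 − 4 = 1
  item 7: 5 − 3 = 2
Total = 3 + 2 + 1 + 1 + 4 + 1 + 2 = 14

14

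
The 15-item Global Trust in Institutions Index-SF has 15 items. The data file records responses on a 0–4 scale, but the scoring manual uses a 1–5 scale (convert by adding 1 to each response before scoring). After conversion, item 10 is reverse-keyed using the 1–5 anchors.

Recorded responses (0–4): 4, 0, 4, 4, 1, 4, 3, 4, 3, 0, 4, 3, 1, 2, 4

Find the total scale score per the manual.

60

Convert to 1–5: 5, 1, 5, 5, 2, 5, 4, 5, 4, 1, 5, 4, 2, 3, 5
Reverse-coded (reverse-coded value = 6 − response):
  item 10: 6 − 1 = 5
Scored: 5, 1, 5, 5, 2, 5, 4, 5, 4, 5, 5, 4, 2, 3, 5
Total = 60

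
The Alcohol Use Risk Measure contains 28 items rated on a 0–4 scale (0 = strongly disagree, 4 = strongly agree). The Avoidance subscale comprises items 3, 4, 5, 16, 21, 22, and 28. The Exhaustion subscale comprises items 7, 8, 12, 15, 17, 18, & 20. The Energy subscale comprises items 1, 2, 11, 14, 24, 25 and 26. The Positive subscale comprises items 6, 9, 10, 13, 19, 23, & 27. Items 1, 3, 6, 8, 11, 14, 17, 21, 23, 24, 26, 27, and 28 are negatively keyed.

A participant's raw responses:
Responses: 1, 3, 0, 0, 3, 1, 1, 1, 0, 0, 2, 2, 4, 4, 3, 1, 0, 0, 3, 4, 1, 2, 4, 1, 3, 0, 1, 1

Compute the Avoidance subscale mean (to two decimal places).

Avoidance items: 3, 4, 5, 16, 21, 22, 28.
Of these, items 3, 21 and 28 are negatively keyed; reversed = (0+4) − raw = 4 − raw.
  item 3: 4 − 0 = 4
  item 4: 0
  item 5: 3
  item 16: 1
  item 21: 4 − 1 = 3
  item 22: 2
  item 28: 4 − 1 = 3
Sum = 4 + 0 + 3 + 1 + 3 + 2 + 3 = 16
Mean = 16 / 7 = 2.29

2.29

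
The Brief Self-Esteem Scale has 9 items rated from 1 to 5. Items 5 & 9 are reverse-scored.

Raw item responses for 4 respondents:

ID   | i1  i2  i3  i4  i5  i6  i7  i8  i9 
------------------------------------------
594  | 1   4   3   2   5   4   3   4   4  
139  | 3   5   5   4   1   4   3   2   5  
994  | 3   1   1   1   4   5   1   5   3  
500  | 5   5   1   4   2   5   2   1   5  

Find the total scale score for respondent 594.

24

Respondent 594 raw: 1, 4, 3, 2, 5, 4, 3, 4, 4.
Reverse-coded (reverse-coded value = 6 − response):
  item 1: 1
  item 2: 4
  item 3: 3
  item 4: 2
  item 5: 6 − 5 = 1
  item 6: 4
  item 7: 3
  item 8: 4
  item 9: 6 − 4 = 2
Sum = 1 + 4 + 3 + 2 + 1 + 4 + 3 + 4 + 2 = 24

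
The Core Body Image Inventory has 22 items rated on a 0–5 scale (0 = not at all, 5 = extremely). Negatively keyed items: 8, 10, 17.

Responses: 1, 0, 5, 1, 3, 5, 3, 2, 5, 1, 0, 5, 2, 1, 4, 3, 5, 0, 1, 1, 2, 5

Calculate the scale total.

54

Negatively keyed items use 5 − raw:
  item 8: 5 − 2 = 3
  item 10: 5 − 1 = 4
  item 17: 5 − 5 = 0
Scored responses: 1, 0, 5, 1, 3, 5, 3, 3, 5, 4, 0, 5, 2, 1, 4, 3, 0, 0, 1, 1, 2, 5
Total = 1 + 0 + 5 + 1 + 3 + 5 + 3 + 3 + 5 + 4 + 0 + 5 + 2 + 1 + 4 + 3 + 0 + 0 + 1 + 1 + 2 + 5 = 54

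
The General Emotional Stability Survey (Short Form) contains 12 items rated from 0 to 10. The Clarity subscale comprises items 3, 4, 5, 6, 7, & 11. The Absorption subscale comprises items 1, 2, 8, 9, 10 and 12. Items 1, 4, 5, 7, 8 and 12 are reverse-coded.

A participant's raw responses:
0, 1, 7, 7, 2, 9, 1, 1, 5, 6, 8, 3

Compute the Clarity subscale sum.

Clarity items: 3, 4, 5, 6, 7, 11.
Of these, items 4, 5, & 7 are reverse-coded; reverse-coded value = 10 − response.
  item 3: 7
  item 4: 10 − 7 = 3
  item 5: 10 − 2 = 8
  item 6: 9
  item 7: 10 − 1 = 9
  item 11: 8
Sum = 7 + 3 + 8 + 9 + 9 + 8 = 44

44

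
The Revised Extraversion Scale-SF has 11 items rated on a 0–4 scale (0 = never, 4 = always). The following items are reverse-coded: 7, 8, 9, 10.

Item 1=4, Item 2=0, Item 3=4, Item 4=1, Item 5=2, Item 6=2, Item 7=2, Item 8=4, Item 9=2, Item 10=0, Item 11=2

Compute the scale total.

23

Reverse-coded items use 4 − raw:
  item 7: 4 − 2 = 2
  item 8: 4 − 4 = 0
  item 9: 4 − 2 = 2
  item 10: 4 − 0 = 4
Scored responses: 4, 0, 4, 1, 2, 2, 2, 0, 2, 4, 2
Total = 4 + 0 + 4 + 1 + 2 + 2 + 2 + 0 + 2 + 4 + 2 = 23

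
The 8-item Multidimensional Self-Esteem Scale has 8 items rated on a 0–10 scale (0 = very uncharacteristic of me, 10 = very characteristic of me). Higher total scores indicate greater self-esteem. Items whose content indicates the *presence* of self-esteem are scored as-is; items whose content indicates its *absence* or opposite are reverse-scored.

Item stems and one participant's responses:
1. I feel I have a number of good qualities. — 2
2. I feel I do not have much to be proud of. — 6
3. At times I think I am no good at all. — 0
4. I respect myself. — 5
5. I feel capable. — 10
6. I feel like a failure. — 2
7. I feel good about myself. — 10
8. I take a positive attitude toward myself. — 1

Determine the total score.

50

Items 2, 3, 6 describe the absence/opposite of self-esteem → reverse-score.
reverse-coded value = 10 − response.
  item 1: 2
  item 2: 10 − 6 = 4
  item 3: 10 − 0 = 10
  item 4: 5
  item 5: 10
  item 6: 10 − 2 = 8
  item 7: 10
  item 8: 1
Total = 2 + 4 + 10 + 5 + 10 + 8 + 10 + 1 = 50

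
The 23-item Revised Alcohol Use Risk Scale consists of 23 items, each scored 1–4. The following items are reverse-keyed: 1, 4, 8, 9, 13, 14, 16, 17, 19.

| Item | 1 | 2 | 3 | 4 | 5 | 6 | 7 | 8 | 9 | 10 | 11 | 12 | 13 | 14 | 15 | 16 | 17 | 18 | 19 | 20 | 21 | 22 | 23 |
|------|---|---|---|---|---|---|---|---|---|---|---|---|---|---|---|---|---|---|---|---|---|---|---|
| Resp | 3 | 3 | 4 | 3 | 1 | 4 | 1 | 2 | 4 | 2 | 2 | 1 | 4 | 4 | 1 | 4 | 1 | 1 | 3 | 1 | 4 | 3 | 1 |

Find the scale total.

Reversing items 1, 4, 8, 9, 13, 14, 16, 17, and 19 with 5 − raw:
Total = (5−3) + 3 + 4 + (5−3) + 1 + 4 + 1 + (5−2) + (5−4) + 2 + 2 + 1 + (5−4) + (5−4) + 1 + (5−4) + (5−1) + 1 + (5−3) + 1 + 4 + 3 + 1
      = 2 + 3 + 4 + 2 + 1 + 4 + 1 + 3 + 1 + 2 + 2 + 1 + 1 + 1 + 1 + 1 + 4 + 1 + 2 + 1 + 4 + 3 + 1 = 46

46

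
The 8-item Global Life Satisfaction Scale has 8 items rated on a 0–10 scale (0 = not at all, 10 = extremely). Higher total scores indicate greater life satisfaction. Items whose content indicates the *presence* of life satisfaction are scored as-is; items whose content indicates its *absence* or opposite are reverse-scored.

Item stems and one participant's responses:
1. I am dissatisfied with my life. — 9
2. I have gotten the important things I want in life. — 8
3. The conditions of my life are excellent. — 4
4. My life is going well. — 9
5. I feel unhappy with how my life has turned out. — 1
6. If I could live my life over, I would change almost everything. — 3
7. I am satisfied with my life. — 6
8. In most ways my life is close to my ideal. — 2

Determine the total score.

Items 1, 5, 6 describe the absence/opposite of life satisfaction → reverse-score.
reversed = (0+10) − raw = 10 − raw.
  item 1: 10 − 9 = 1
  item 2: 8
  item 3: 4
  item 4: 9
  item 5: 10 − 1 = 9
  item 6: 10 − 3 = 7
  item 7: 6
  item 8: 2
Total = 1 + 8 + 4 + 9 + 9 + 7 + 6 + 2 = 46

46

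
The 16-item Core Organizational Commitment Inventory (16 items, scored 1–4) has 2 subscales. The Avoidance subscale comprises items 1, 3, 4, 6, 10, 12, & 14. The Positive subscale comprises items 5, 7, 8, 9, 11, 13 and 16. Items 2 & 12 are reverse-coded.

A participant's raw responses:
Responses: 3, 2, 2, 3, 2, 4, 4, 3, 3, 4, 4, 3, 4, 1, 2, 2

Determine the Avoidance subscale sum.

19

Avoidance items: 1, 3, 4, 6, 10, 12, 14.
Of these, item 12 is reverse-coded; on a 1–4 scale, reversed = 5 − raw.
  item 1: 3
  item 3: 2
  item 4: 3
  item 6: 4
  item 10: 4
  item 12: 5 − 3 = 2
  item 14: 1
Sum = 3 + 2 + 3 + 4 + 4 + 2 + 1 = 19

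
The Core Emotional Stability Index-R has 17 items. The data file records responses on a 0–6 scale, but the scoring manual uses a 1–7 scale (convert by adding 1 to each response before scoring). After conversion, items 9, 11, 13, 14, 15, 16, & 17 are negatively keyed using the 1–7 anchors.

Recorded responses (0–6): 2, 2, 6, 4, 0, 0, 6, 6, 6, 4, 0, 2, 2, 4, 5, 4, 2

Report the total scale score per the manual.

Convert to 1–7: 3, 3, 7, 5, 1, 1, 7, 7, 7, 5, 1, 3, 3, 5, 6, 5, 3
Reverse-coded (on a 1–7 scale, reversed = 8 − raw):
  item 9: 8 − 7 = 1
  item 11: 8 − 1 = 7
  item 13: 8 − 3 = 5
  item 14: 8 − 5 = 3
  item 15: 8 − 6 = 2
  item 16: 8 − 5 = 3
  item 17: 8 − 3 = 5
Scored: 3, 3, 7, 5, 1, 1, 7, 7, 1, 5, 7, 3, 5, 3, 2, 3, 5
Total = 68

68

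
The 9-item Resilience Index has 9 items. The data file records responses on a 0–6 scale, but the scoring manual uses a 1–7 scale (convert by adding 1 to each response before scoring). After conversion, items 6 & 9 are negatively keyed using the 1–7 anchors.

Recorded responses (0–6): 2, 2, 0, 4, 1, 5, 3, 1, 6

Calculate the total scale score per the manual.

Convert to 1–7: 3, 3, 1, 5, 2, 6, 4, 2, 7
Reverse-coded (on a 1–7 scale, reversed = 8 − raw):
  item 6: 8 − 6 = 2
  item 9: 8 − 7 = 1
Scored: 3, 3, 1, 5, 2, 2, 4, 2, 1
Total = 23

23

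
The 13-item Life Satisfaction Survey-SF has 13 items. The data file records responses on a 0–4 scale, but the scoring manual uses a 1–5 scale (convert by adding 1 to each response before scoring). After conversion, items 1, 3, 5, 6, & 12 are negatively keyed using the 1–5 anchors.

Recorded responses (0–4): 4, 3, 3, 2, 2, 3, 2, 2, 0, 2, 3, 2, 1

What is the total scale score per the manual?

Convert to 1–5: 5, 4, 4, 3, 3, 4, 3, 3, 1, 3, 4, 3, 2
Reverse-coded (reversed = (1+5) − raw = 6 − raw):
  item 1: 6 − 5 = 1
  item 3: 6 − 4 = 2
  item 5: 6 − 3 = 3
  item 6: 6 − 4 = 2
  item 12: 6 − 3 = 3
Scored: 1, 4, 2, 3, 3, 2, 3, 3, 1, 3, 4, 3, 2
Total = 34

34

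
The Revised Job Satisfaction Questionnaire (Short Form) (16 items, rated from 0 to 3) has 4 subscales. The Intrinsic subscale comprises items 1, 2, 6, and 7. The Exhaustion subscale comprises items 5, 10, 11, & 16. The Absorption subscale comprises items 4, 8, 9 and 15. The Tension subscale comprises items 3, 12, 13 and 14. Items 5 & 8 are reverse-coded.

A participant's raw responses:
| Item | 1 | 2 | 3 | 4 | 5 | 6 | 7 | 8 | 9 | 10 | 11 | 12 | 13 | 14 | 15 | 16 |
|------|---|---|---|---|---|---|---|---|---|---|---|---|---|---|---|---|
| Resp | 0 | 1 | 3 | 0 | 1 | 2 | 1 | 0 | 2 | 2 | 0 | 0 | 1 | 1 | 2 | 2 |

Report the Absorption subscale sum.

Absorption items: 4, 8, 9, 15.
Of these, item 8 is reverse-coded; reverse-coded value = 3 − response.
  item 4: 0
  item 8: 3 − 0 = 3
  item 9: 2
  item 15: 2
Sum = 0 + 3 + 2 + 2 = 7

7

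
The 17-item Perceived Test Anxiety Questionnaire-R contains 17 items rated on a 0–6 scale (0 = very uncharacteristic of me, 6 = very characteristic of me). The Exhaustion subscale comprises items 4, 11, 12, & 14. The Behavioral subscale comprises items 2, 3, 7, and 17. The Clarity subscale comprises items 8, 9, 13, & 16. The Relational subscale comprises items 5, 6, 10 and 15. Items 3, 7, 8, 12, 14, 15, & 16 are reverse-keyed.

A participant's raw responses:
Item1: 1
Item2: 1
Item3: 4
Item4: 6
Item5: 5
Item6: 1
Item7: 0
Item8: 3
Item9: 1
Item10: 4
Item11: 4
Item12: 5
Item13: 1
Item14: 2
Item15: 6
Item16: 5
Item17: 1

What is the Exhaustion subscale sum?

Exhaustion items: 4, 11, 12, 14.
Of these, items 12 & 14 are reverse-keyed; reversed = (0+6) − raw = 6 − raw.
  item 4: 6
  item 11: 4
  item 12: 6 − 5 = 1
  item 14: 6 − 2 = 4
Sum = 6 + 4 + 1 + 4 = 15

15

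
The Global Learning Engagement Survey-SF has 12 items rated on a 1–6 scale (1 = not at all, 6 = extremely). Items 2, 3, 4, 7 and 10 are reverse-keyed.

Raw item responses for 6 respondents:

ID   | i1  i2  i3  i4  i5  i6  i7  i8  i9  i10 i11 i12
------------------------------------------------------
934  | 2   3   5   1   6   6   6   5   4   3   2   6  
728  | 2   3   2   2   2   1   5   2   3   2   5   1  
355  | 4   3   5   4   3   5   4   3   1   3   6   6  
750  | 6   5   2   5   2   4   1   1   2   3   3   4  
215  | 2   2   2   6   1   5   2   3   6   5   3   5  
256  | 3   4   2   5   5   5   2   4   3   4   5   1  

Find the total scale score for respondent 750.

Respondent 750 raw: 6, 5, 2, 5, 2, 4, 1, 1, 2, 3, 3, 4.
Reverse-coded (reversed = (1+6) − raw = 7 − raw):
  item 1: 6
  item 2: 7 − 5 = 2
  item 3: 7 − 2 = 5
  item 4: 7 − 5 = 2
  item 5: 2
  item 6: 4
  item 7: 7 − 1 = 6
  item 8: 1
  item 9: 2
  item 10: 7 − 3 = 4
  item 11: 3
  item 12: 4
Sum = 6 + 2 + 5 + 2 + 2 + 4 + 6 + 1 + 2 + 4 + 3 + 4 = 41

41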